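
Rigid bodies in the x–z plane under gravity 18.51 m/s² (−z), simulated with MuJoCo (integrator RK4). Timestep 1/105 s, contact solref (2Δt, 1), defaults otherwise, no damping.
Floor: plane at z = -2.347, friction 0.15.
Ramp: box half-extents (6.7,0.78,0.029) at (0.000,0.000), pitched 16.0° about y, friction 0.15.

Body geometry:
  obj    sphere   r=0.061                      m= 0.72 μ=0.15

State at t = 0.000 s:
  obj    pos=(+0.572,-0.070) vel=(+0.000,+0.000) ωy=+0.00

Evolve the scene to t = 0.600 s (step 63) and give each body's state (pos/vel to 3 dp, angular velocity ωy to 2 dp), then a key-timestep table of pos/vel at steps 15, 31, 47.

State at t = 0.600 s:
  obj    pos=(+1.203,-0.251) vel=(+2.102,-0.603) ωy=+35.82

Key-timestep trajectory:
   step    t(s)  obj.x    obj.z    obj.vx   obj.vz 
     15  0.1429   +0.608  -0.081  +0.501  -0.143
     31  0.2952   +0.725  -0.114  +1.034  -0.297
     47  0.4476   +0.923  -0.171  +1.568  -0.450


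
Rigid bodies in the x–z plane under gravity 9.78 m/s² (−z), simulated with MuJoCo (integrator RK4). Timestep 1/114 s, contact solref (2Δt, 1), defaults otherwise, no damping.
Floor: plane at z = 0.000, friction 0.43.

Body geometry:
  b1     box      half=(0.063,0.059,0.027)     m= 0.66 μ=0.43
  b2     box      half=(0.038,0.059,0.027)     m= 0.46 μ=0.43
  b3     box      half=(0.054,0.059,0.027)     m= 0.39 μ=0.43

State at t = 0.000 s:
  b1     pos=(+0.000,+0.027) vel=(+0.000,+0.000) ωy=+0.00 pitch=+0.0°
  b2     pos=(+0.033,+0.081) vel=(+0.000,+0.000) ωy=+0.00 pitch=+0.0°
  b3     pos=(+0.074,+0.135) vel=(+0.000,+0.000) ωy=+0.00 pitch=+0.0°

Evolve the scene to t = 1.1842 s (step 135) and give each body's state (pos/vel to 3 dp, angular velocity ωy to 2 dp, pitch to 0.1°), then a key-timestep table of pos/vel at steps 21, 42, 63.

State at t = 1.1842 s:
  b1     pos=(+0.000,+0.027) vel=(+0.000,+0.000) ωy=+0.00 pitch=+0.0°
  b2     pos=(+0.033,+0.081) vel=(+0.000,+0.000) ωy=+0.00 pitch=+0.0°
  b3     pos=(+0.103,+0.054) vel=(+0.000,+0.000) ωy=+0.00 pitch=+90.0°

Key-timestep trajectory:
   step    t(s)  b1.x    b1.z    b1.vx   b1.vz   b2.x    b2.z    b2.vx   b2.vz   b3.x    b3.z    b3.vx   b3.vz 
     21  0.1842   +0.000  +0.027  +0.000  +0.000   +0.033  +0.081  -0.001  +0.000   +0.083  +0.132  +0.131  -0.061
     42  0.3684   +0.000  +0.027  +0.000  +0.000   +0.033  +0.081  +0.000  +0.000   +0.117  +0.051  -0.017  +0.196
     63  0.5526   +0.000  +0.027  +0.000  +0.000   +0.033  +0.081  +0.000  +0.000   +0.101  +0.055  +0.059  -0.013


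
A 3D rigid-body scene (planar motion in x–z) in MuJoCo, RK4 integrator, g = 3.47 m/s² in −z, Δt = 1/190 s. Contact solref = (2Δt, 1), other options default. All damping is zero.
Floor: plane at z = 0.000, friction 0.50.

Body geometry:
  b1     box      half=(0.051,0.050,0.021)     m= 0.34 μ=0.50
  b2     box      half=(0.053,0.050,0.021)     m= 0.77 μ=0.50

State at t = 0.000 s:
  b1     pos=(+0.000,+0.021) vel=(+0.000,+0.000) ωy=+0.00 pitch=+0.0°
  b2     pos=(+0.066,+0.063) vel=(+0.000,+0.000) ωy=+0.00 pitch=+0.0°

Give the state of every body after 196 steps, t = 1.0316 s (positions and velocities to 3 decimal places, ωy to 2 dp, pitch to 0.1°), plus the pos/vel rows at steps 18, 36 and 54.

State at t = 1.0316 s:
  b1     pos=(+0.000,+0.021) vel=(+0.000,+0.000) ωy=+0.00 pitch=+0.0°
  b2     pos=(+0.076,+0.049) vel=(+0.000,+0.000) ωy=+0.00 pitch=+38.0°

Key-timestep trajectory:
   step    t(s)  b1.x    b1.z    b1.vx   b1.vz   b2.x    b2.z    b2.vx   b2.vz 
     18  0.0947   +0.000  +0.021  +0.000  +0.000   +0.069  +0.061  +0.056  -0.053
     36  0.1895   +0.000  +0.021  +0.000  +0.000   +0.076  +0.051  +0.079  -0.176
     54  0.2842   +0.000  +0.021  +0.000  +0.000   +0.077  +0.050  -0.029  -0.015


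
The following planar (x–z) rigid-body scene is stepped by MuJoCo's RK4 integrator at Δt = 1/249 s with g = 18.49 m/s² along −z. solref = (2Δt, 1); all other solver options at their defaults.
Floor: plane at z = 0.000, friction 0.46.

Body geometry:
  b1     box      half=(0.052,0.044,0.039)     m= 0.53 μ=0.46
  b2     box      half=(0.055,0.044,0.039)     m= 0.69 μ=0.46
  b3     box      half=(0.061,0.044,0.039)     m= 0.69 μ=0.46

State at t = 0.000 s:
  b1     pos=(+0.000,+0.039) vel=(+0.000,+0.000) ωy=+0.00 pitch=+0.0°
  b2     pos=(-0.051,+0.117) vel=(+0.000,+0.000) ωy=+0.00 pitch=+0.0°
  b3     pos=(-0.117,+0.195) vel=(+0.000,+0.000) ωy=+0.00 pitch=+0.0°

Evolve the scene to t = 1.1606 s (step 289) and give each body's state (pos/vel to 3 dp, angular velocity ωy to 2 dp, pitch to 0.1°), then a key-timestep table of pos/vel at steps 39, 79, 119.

State at t = 1.1606 s:
  b1     pos=(+0.000,+0.039) vel=(+0.000,+0.000) ωy=+0.00 pitch=+0.0°
  b2     pos=(-0.106,+0.055) vel=(+0.000,+0.000) ωy=+0.00 pitch=-90.0°
  b3     pos=(-0.241,+0.061) vel=(+0.000,+0.000) ωy=+0.00 pitch=-90.0°

Key-timestep trajectory:
   step    t(s)  b1.x    b1.z    b1.vx   b1.vz   b2.x    b2.z    b2.vx   b2.vz   b3.x    b3.z    b3.vx   b3.vz 
     39  0.1566   +0.000  +0.039  +0.000  +0.000   -0.080  +0.105  -0.396  -0.400   -0.185  +0.113  -0.677  -1.518
     79  0.3173   +0.000  +0.039  +0.000  +0.000   -0.118  +0.062  +0.127  -0.055   -0.261  +0.070  -0.091  +0.028
    119  0.4779   +0.000  +0.039  +0.000  +0.000   -0.106  +0.055  -0.006  +0.005   -0.236  +0.063  +0.095  +0.095


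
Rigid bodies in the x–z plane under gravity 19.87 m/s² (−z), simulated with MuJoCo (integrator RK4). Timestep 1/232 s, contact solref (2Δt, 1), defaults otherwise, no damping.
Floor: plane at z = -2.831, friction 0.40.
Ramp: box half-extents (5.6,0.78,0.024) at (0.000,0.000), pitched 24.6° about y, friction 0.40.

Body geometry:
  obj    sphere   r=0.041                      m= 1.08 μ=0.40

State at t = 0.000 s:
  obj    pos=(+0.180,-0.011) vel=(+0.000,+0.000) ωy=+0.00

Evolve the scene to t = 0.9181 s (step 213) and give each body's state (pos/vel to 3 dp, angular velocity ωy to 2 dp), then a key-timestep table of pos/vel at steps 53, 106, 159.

State at t = 0.9181 s:
  obj    pos=(+2.444,-1.048) vel=(+4.932,-2.258) ωy=+132.29

Key-timestep trajectory:
   step    t(s)  obj.x    obj.z    obj.vx   obj.vz 
     53  0.2284   +0.320  -0.075  +1.227  -0.562
    106  0.4569   +0.741  -0.268  +2.454  -1.124
    159  0.6853   +1.442  -0.589  +3.682  -1.686


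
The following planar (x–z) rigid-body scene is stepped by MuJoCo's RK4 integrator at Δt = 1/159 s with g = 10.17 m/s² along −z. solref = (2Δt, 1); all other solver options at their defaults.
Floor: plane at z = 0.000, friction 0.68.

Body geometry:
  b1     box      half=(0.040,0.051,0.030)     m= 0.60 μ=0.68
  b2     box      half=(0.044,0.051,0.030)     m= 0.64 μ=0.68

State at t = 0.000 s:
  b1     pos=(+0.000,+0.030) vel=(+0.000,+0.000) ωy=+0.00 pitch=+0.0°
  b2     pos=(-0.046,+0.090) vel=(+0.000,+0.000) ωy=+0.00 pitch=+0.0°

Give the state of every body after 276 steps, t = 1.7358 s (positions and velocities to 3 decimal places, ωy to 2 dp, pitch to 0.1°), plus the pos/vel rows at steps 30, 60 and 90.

State at t = 1.7358 s:
  b1     pos=(+0.000,+0.030) vel=(+0.000,+0.000) ωy=+0.00 pitch=+0.0°
  b2     pos=(-0.086,+0.044) vel=(+0.000,+0.000) ωy=+0.00 pitch=-90.0°

Key-timestep trajectory:
   step    t(s)  b1.x    b1.z    b1.vx   b1.vz   b2.x    b2.z    b2.vx   b2.vz 
     30  0.1887   +0.000  +0.030  +0.000  +0.000   -0.068  +0.074  -0.229  -0.385
     60  0.3774   +0.000  +0.030  +0.000  +0.000   -0.105  +0.052  -0.025  +0.006
     90  0.5660   +0.000  +0.030  +0.000  +0.000   -0.083  +0.045  +0.049  +0.069


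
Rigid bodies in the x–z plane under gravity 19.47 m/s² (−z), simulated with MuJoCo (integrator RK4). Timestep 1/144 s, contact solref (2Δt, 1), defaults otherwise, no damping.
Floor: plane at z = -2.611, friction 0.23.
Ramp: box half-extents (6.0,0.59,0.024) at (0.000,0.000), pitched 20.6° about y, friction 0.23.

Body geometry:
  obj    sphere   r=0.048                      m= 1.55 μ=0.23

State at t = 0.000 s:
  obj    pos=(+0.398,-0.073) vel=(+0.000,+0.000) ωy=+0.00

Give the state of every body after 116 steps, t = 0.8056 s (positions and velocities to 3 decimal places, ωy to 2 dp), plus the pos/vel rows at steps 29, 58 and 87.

State at t = 0.8056 s:
  obj    pos=(+1.884,-0.631) vel=(+3.690,-1.387) ωy=+82.10

Key-timestep trajectory:
   step    t(s)  obj.x    obj.z    obj.vx   obj.vz 
     29  0.2014   +0.491  -0.108  +0.923  -0.347
     58  0.4028   +0.770  -0.212  +1.845  -0.693
     87  0.6042   +1.234  -0.387  +2.767  -1.040


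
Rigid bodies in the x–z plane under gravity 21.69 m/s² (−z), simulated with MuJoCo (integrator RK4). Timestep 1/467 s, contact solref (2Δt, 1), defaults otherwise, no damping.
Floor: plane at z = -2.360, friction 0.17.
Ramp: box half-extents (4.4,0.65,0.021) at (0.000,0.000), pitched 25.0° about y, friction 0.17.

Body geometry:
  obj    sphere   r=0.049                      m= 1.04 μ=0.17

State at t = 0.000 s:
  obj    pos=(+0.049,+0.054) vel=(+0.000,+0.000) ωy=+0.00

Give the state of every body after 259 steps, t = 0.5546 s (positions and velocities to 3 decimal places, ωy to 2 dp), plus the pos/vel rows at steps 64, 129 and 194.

State at t = 0.5546 s:
  obj    pos=(+0.962,-0.371) vel=(+3.291,-1.535) ωy=+74.09

Key-timestep trajectory:
   step    t(s)  obj.x    obj.z    obj.vx   obj.vz 
     64  0.1370   +0.105  +0.028  +0.813  -0.379
    129  0.2762   +0.276  -0.051  +1.639  -0.764
    194  0.4154   +0.561  -0.184  +2.465  -1.150


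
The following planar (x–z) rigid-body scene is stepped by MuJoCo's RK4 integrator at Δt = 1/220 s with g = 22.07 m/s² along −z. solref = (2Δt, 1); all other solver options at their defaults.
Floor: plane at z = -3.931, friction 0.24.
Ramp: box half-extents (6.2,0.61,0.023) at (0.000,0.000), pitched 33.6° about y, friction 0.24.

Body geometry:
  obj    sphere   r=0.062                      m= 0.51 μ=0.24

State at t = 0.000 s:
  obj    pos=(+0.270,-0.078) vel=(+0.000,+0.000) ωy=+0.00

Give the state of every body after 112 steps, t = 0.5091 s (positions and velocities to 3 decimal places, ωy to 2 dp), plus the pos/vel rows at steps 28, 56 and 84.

State at t = 0.5091 s:
  obj    pos=(+1.212,-0.703) vel=(+3.700,-2.458) ωy=+71.59

Key-timestep trajectory:
   step    t(s)  obj.x    obj.z    obj.vx   obj.vz 
     28  0.1273   +0.329  -0.117  +0.925  -0.615
     56  0.2545   +0.506  -0.234  +1.850  -1.229
     84  0.3818   +0.800  -0.430  +2.775  -1.844


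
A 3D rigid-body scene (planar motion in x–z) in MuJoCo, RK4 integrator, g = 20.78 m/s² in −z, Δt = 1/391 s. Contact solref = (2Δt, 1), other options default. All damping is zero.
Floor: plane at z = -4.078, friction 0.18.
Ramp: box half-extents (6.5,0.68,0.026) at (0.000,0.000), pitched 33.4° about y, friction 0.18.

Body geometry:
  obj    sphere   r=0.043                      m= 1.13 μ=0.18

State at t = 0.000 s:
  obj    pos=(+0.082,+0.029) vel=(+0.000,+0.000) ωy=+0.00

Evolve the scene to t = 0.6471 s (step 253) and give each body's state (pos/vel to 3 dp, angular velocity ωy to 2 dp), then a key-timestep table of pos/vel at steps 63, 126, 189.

State at t = 0.6471 s:
  obj    pos=(+1.536,-0.930) vel=(+4.495,-2.960) ωy=+117.38

Key-timestep trajectory:
   step    t(s)  obj.x    obj.z    obj.vx   obj.vz 
     63  0.1611   +0.172  -0.031  +1.115  -0.751
    126  0.3223   +0.443  -0.209  +2.244  -1.463
    189  0.4834   +0.894  -0.507  +3.357  -2.216


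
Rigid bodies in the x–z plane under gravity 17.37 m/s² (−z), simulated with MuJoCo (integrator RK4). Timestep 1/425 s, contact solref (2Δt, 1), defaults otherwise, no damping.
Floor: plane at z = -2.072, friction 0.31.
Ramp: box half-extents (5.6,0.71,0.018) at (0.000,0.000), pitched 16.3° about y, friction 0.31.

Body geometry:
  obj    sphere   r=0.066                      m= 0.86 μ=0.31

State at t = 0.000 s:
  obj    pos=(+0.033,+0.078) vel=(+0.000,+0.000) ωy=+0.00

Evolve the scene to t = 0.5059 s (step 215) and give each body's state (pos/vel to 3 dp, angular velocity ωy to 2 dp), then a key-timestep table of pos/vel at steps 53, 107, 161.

State at t = 0.5059 s:
  obj    pos=(+0.461,-0.047) vel=(+1.691,-0.494) ωy=+26.69

Key-timestep trajectory:
   step    t(s)  obj.x    obj.z    obj.vx   obj.vz 
     53  0.1247   +0.059  +0.070  +0.417  -0.122
    107  0.2518   +0.139  +0.047  +0.842  -0.246
    161  0.3788   +0.273  +0.008  +1.266  -0.370


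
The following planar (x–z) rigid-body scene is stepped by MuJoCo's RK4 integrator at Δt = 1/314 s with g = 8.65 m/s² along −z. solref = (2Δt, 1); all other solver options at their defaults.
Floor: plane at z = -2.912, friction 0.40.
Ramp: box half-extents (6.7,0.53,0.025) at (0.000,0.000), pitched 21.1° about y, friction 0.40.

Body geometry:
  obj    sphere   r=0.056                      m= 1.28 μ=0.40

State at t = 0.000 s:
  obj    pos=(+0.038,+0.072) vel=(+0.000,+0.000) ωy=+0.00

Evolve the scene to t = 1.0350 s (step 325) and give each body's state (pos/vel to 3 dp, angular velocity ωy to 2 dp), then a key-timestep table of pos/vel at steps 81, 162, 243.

State at t = 1.0350 s:
  obj    pos=(+1.150,-0.357) vel=(+2.148,-0.829) ωy=+41.11

Key-timestep trajectory:
   step    t(s)  obj.x    obj.z    obj.vx   obj.vz 
     81  0.2580   +0.107  +0.045  +0.535  -0.207
    162  0.5159   +0.314  -0.034  +1.071  -0.413
    243  0.7739   +0.660  -0.168  +1.606  -0.620


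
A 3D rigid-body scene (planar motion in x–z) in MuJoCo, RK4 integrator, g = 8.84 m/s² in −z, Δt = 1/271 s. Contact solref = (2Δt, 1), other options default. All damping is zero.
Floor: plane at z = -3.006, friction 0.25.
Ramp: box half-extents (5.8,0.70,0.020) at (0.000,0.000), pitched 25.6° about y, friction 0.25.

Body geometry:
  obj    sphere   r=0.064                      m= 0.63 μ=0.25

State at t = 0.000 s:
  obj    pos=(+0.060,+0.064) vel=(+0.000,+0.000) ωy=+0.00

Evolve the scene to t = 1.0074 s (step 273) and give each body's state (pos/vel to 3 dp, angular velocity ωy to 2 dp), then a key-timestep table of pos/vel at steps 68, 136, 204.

State at t = 1.0074 s:
  obj    pos=(+1.309,-0.534) vel=(+2.479,-1.188) ωy=+42.94

Key-timestep trajectory:
   step    t(s)  obj.x    obj.z    obj.vx   obj.vz 
     68  0.2509   +0.138  +0.027  +0.617  -0.296
    136  0.5018   +0.370  -0.084  +1.235  -0.592
    204  0.7528   +0.757  -0.270  +1.852  -0.887


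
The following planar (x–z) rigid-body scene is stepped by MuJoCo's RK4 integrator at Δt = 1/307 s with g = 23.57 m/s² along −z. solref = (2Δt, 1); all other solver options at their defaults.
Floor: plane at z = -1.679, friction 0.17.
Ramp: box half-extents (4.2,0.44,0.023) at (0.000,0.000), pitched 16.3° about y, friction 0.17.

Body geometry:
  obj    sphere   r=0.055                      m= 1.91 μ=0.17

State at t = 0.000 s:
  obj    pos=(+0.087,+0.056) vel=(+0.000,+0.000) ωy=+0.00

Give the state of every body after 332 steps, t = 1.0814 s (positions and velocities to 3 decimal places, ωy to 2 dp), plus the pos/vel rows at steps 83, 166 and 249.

State at t = 1.0814 s:
  obj    pos=(+2.739,-0.720) vel=(+4.905,-1.434) ωy=+92.90

Key-timestep trajectory:
   step    t(s)  obj.x    obj.z    obj.vx   obj.vz 
     83  0.2704   +0.253  +0.007  +1.226  -0.359
    166  0.5407   +0.750  -0.138  +2.452  -0.717
    249  0.8111   +1.579  -0.380  +3.679  -1.076


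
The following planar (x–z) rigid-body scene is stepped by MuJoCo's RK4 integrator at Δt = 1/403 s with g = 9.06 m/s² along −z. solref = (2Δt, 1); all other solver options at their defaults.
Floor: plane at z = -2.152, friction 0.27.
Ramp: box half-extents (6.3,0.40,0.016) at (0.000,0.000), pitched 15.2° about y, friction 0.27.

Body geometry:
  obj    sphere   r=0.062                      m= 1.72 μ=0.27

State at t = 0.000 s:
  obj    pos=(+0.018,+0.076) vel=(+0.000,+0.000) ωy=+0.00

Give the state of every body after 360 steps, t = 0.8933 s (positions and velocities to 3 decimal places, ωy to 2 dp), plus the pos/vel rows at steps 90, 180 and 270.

State at t = 0.8933 s:
  obj    pos=(+0.671,-0.102) vel=(+1.463,-0.397) ωy=+24.44

Key-timestep trajectory:
   step    t(s)  obj.x    obj.z    obj.vx   obj.vz 
     90  0.2233   +0.059  +0.065  +0.366  -0.099
    180  0.4467   +0.181  +0.032  +0.731  -0.199
    270  0.6700   +0.386  -0.024  +1.097  -0.298


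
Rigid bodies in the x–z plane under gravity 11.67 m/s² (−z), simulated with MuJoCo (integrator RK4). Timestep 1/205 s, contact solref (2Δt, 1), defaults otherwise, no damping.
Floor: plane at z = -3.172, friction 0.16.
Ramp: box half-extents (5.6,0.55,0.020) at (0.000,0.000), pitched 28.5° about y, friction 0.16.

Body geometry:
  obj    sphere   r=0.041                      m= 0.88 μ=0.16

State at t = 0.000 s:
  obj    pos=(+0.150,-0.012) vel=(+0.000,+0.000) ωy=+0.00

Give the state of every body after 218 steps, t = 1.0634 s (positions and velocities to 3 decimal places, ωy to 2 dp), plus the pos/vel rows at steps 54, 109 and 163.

State at t = 1.0634 s:
  obj    pos=(+2.127,-1.085) vel=(+3.718,-2.018) ωy=+103.13

Key-timestep trajectory:
   step    t(s)  obj.x    obj.z    obj.vx   obj.vz 
     54  0.2634   +0.271  -0.078  +0.921  -0.500
    109  0.5317   +0.644  -0.280  +1.859  -1.009
    163  0.7951   +1.255  -0.612  +2.780  -1.509


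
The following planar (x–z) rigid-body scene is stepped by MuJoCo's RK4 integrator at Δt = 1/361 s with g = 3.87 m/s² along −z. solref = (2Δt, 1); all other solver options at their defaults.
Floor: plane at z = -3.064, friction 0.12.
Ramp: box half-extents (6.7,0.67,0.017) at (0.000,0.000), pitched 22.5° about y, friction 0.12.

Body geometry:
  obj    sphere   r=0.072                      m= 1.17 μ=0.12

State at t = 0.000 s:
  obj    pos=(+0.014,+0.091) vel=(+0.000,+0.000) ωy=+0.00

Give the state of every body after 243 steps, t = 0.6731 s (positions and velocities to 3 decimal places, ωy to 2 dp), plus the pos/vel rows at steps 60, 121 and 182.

State at t = 0.6731 s:
  obj    pos=(+0.235,-0.001) vel=(+0.658,-0.273) ωy=+9.89

Key-timestep trajectory:
   step    t(s)  obj.x    obj.z    obj.vx   obj.vz 
     60  0.1662   +0.028  +0.085  +0.163  -0.069
    121  0.3352   +0.069  +0.068  +0.328  -0.136
    182  0.5042   +0.138  +0.039  +0.493  -0.204


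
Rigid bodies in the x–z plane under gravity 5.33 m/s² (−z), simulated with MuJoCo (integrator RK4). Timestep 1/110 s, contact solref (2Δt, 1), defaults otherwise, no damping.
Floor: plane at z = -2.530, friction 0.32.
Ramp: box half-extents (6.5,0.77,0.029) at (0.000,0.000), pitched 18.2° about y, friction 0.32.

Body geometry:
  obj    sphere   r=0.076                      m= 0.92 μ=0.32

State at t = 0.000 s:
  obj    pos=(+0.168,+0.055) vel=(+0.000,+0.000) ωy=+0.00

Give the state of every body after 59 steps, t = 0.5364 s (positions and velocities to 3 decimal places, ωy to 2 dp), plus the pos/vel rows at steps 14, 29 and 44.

State at t = 0.5364 s:
  obj    pos=(+0.331,+0.002) vel=(+0.606,-0.199) ωy=+8.39

Key-timestep trajectory:
   step    t(s)  obj.x    obj.z    obj.vx   obj.vz 
     14  0.1273   +0.177  +0.052  +0.144  -0.047
     29  0.2636   +0.207  +0.042  +0.298  -0.098
     44  0.4000   +0.258  +0.026  +0.452  -0.149


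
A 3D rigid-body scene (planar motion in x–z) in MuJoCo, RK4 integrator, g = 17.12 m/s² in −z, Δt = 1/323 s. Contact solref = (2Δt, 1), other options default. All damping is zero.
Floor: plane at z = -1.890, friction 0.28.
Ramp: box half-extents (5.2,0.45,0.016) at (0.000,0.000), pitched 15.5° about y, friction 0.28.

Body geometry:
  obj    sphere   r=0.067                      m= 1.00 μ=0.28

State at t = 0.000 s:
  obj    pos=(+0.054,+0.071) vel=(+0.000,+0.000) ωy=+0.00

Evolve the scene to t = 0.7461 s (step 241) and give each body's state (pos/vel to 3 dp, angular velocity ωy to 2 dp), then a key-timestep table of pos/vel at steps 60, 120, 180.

State at t = 0.7461 s:
  obj    pos=(+0.931,-0.172) vel=(+2.350,-0.652) ωy=+36.39

Key-timestep trajectory:
   step    t(s)  obj.x    obj.z    obj.vx   obj.vz 
     60  0.1858   +0.108  +0.056  +0.585  -0.162
    120  0.3715   +0.271  +0.011  +1.170  -0.324
    180  0.5573   +0.543  -0.064  +1.755  -0.487


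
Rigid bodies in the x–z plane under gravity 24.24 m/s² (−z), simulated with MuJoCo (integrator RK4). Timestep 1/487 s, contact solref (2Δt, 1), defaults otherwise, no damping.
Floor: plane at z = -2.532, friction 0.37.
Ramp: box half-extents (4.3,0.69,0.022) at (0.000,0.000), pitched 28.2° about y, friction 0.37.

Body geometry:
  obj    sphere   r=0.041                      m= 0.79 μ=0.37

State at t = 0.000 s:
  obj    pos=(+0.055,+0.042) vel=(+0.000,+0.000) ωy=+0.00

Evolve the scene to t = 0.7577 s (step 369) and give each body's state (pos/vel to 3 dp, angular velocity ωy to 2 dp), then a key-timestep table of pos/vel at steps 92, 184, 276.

State at t = 0.7577 s:
  obj    pos=(+2.125,-1.068) vel=(+5.464,-2.930) ωy=+151.19

Key-timestep trajectory:
   step    t(s)  obj.x    obj.z    obj.vx   obj.vz 
     92  0.1889   +0.184  -0.027  +1.362  -0.730
    184  0.3778   +0.570  -0.234  +2.725  -1.461
    276  0.5667   +1.213  -0.579  +4.087  -2.191


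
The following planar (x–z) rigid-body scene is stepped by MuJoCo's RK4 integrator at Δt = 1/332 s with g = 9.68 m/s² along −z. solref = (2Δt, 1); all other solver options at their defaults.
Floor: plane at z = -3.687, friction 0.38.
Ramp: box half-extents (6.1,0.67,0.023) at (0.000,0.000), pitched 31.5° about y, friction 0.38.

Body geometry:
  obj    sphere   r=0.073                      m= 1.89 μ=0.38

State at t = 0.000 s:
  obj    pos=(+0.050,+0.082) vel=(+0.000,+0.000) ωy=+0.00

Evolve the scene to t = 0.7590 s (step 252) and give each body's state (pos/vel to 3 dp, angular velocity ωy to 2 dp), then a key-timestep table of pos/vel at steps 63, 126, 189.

State at t = 0.7590 s:
  obj    pos=(+0.937,-0.462) vel=(+2.338,-1.433) ωy=+37.56

Key-timestep trajectory:
   step    t(s)  obj.x    obj.z    obj.vx   obj.vz 
     63  0.1898   +0.105  +0.048  +0.585  -0.358
    126  0.3795   +0.272  -0.054  +1.169  -0.716
    189  0.5693   +0.549  -0.224  +1.754  -1.075


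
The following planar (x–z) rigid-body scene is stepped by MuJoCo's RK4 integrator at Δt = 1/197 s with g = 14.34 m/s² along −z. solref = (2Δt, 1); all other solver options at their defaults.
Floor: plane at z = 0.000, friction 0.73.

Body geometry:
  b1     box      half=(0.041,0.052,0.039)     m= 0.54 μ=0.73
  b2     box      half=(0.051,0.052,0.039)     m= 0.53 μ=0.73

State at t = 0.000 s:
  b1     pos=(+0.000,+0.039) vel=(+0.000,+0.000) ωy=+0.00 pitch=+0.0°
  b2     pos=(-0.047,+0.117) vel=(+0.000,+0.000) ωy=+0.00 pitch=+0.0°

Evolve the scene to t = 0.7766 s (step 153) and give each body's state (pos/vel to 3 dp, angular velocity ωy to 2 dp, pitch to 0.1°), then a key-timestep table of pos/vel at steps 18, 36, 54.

State at t = 0.7766 s:
  b1     pos=(+0.000,+0.039) vel=(+0.000,+0.000) ωy=+0.00 pitch=+0.0°
  b2     pos=(-0.093,+0.051) vel=(+0.000,+0.000) ωy=+0.00 pitch=-90.0°

Key-timestep trajectory:
   step    t(s)  b1.x    b1.z    b1.vx   b1.vz   b2.x    b2.z    b2.vx   b2.vz 
     18  0.0914   +0.000  +0.039  +0.000  +0.000   -0.052  +0.116  -0.130  -0.038
     36  0.1827   +0.000  +0.039  +0.000  +0.000   -0.073  +0.101  -0.309  -0.440
     54  0.2741   +0.000  +0.039  +0.000  +0.000   -0.095  +0.051  +0.060  +0.104


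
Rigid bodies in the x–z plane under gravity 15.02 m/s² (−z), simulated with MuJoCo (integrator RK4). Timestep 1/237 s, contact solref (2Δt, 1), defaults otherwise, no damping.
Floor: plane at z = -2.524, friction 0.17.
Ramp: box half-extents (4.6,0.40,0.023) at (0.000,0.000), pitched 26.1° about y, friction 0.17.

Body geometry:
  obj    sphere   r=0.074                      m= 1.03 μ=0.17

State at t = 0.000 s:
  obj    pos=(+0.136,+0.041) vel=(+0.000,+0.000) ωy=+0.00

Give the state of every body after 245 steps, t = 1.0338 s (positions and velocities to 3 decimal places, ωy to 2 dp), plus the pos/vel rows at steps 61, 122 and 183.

State at t = 1.0338 s:
  obj    pos=(+2.401,-1.068) vel=(+4.382,-2.147) ωy=+65.92

Key-timestep trajectory:
   step    t(s)  obj.x    obj.z    obj.vx   obj.vz 
     61  0.2574   +0.277  -0.028  +1.091  -0.535
    122  0.5148   +0.698  -0.234  +2.182  -1.069
    183  0.7722   +1.400  -0.578  +3.273  -1.604


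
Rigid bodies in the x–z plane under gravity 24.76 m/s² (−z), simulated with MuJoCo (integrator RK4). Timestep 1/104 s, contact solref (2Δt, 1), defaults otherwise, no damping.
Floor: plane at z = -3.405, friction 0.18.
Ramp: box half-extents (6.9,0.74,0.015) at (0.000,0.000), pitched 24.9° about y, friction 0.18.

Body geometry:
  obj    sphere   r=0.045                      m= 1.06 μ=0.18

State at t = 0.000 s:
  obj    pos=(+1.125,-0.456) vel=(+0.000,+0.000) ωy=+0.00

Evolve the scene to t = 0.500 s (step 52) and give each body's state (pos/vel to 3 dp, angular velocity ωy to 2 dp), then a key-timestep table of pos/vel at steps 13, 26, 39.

State at t = 0.500 s:
  obj    pos=(+1.969,-0.848) vel=(+3.377,-1.568) ωy=+82.63

Key-timestep trajectory:
   step    t(s)  obj.x    obj.z    obj.vx   obj.vz 
     13  0.1250   +1.178  -0.481  +0.845  -0.391
     26  0.2500   +1.336  -0.554  +1.689  -0.784
     39  0.3750   +1.600  -0.677  +2.533  -1.176


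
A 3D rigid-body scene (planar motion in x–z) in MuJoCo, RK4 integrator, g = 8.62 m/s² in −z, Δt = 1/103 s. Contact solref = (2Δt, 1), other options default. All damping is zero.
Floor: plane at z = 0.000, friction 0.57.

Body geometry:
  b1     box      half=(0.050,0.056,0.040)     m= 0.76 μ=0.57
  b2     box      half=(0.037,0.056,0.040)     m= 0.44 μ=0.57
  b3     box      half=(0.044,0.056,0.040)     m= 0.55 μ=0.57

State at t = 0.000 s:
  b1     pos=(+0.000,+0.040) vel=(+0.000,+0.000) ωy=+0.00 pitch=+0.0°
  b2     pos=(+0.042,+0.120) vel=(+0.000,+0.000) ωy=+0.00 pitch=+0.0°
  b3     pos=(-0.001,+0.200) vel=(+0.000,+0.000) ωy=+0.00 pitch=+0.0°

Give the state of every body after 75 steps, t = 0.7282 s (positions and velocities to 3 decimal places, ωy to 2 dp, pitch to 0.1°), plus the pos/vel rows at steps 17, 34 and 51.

State at t = 0.7282 s:
  b1     pos=(+0.000,+0.040) vel=(+0.000,+0.000) ωy=+0.00 pitch=+0.0°
  b2     pos=(+0.042,+0.120) vel=(+0.000,+0.000) ωy=+0.00 pitch=+0.1°
  b3     pos=(-0.112,+0.040) vel=(+0.000,+0.000) ωy=+0.00 pitch=+180.0°

Key-timestep trajectory:
   step    t(s)  b1.x    b1.z    b1.vx   b1.vz   b2.x    b2.z    b2.vx   b2.vz   b3.x    b3.z    b3.vx   b3.vz 
     17  0.1650   +0.000  +0.040  +0.000  +0.000   +0.042  +0.120  +0.002  +0.000   -0.013  +0.196  -0.181  -0.087
     34  0.3301   +0.000  +0.040  +0.000  -0.001   +0.042  +0.120  -0.002  +0.000   -0.056  +0.118  -0.349  -0.135
     51  0.4951   +0.000  +0.040  +0.000  +0.000   +0.042  +0.120  +0.000  +0.000   -0.121  +0.041  -0.071  -0.456


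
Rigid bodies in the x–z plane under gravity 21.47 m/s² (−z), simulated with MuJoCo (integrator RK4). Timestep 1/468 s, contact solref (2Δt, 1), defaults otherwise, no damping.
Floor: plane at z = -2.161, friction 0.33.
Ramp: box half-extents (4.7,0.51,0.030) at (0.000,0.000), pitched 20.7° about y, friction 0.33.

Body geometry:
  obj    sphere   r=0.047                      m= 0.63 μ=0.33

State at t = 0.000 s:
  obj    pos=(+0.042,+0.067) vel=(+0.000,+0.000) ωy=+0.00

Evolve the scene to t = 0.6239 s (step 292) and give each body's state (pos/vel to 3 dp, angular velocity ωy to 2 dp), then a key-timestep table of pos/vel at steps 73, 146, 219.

State at t = 0.6239 s:
  obj    pos=(+1.029,-0.306) vel=(+3.164,-1.196) ωy=+71.95

Key-timestep trajectory:
   step    t(s)  obj.x    obj.z    obj.vx   obj.vz 
     73  0.1560   +0.104  +0.043  +0.791  -0.299
    146  0.3120   +0.289  -0.027  +1.582  -0.598
    219  0.4679   +0.597  -0.143  +2.373  -0.897


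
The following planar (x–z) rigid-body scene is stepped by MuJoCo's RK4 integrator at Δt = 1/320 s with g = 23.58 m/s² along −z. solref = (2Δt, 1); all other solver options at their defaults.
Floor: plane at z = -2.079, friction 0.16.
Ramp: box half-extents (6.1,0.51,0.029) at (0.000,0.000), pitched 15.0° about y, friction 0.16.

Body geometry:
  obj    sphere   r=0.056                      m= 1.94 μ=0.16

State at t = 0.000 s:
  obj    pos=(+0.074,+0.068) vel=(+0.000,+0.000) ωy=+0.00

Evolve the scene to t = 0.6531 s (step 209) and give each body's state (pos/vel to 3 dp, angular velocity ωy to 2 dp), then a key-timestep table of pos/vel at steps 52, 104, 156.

State at t = 0.6531 s:
  obj    pos=(+0.972,-0.173) vel=(+2.750,-0.737) ωy=+50.83

Key-timestep trajectory:
   step    t(s)  obj.x    obj.z    obj.vx   obj.vz 
     52  0.1625   +0.130  +0.053  +0.684  -0.183
    104  0.3250   +0.296  +0.009  +1.369  -0.367
    156  0.4875   +0.574  -0.066  +2.053  -0.550


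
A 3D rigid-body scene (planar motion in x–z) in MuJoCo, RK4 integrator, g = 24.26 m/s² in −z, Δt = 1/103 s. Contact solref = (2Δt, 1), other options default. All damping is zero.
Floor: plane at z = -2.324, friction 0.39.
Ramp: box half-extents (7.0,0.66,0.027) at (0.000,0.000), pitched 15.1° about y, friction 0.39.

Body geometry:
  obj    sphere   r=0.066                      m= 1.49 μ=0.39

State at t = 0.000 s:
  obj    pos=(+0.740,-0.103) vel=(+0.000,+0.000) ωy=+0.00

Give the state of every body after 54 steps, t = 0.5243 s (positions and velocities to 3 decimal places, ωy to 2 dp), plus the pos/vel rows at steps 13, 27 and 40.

State at t = 0.5243 s:
  obj    pos=(+1.339,-0.265) vel=(+2.284,-0.616) ωy=+35.84

Key-timestep trajectory:
   step    t(s)  obj.x    obj.z    obj.vx   obj.vz 
     13  0.1262   +0.775  -0.113  +0.550  -0.147
     27  0.2621   +0.890  -0.144  +1.142  -0.308
     40  0.3883   +1.069  -0.192  +1.692  -0.457


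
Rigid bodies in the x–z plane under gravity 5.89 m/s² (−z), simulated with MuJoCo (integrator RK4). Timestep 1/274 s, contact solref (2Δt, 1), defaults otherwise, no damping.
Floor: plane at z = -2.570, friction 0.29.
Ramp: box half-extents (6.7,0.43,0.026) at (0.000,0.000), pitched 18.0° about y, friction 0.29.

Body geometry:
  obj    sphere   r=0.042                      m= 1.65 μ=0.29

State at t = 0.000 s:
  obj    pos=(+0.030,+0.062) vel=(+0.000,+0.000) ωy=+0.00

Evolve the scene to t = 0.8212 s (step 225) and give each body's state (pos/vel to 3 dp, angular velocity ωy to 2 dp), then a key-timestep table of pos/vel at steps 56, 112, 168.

State at t = 0.8212 s:
  obj    pos=(+0.447,-0.074) vel=(+1.015,-0.330) ωy=+25.41

Key-timestep trajectory:
   step    t(s)  obj.x    obj.z    obj.vx   obj.vz 
     56  0.2044   +0.056  +0.053  +0.253  -0.082
    112  0.4088   +0.133  +0.028  +0.505  -0.164
    168  0.6131   +0.262  -0.014  +0.758  -0.246


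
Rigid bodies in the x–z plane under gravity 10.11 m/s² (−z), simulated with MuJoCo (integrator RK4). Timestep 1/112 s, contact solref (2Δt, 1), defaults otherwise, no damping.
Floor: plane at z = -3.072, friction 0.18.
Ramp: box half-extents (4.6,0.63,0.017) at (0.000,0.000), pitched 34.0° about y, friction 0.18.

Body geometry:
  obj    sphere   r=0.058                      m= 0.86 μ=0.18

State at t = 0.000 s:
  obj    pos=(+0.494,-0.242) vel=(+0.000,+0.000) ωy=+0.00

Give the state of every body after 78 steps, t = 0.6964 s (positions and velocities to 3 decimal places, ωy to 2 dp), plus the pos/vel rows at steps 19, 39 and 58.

State at t = 0.6964 s:
  obj    pos=(+1.327,-0.805) vel=(+2.393,-1.614) ωy=+45.24

Key-timestep trajectory:
   step    t(s)  obj.x    obj.z    obj.vx   obj.vz 
     19  0.1696   +0.543  -0.276  +0.588  -0.382
     39  0.3482   +0.702  -0.383  +1.200  -0.798
     58  0.5179   +0.954  -0.553  +1.774  -1.213


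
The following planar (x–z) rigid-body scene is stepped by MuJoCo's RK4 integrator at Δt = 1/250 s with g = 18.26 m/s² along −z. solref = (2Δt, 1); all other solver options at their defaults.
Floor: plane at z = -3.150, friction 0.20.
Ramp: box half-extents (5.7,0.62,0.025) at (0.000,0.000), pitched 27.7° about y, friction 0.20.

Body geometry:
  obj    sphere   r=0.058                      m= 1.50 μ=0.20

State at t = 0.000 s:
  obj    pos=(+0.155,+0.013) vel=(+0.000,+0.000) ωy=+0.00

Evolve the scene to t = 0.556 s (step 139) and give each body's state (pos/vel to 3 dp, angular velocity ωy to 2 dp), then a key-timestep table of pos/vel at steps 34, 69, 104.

State at t = 0.556 s:
  obj    pos=(+0.985,-0.423) vel=(+2.985,-1.567) ωy=+58.10

Key-timestep trajectory:
   step    t(s)  obj.x    obj.z    obj.vx   obj.vz 
     34  0.1360   +0.205  -0.014  +0.730  -0.383
     69  0.2760   +0.359  -0.095  +1.482  -0.778
    104  0.4160   +0.619  -0.231  +2.233  -1.173


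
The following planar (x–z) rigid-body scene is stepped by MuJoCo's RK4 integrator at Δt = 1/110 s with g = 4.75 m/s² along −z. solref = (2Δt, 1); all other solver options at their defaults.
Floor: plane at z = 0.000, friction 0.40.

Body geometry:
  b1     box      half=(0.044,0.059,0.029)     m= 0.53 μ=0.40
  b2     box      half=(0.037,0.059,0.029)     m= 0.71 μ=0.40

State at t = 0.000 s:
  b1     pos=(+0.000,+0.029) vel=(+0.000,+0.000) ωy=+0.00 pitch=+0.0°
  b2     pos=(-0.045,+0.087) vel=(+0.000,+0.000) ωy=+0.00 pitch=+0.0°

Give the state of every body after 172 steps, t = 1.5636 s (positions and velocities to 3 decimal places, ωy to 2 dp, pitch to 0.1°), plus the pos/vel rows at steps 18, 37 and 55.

State at t = 1.5636 s:
  b1     pos=(+0.000,+0.029) vel=(+0.000,+0.000) ωy=+0.00 pitch=+0.0°
  b2     pos=(-0.084,+0.037) vel=(+0.000,+0.000) ωy=+0.00 pitch=-90.0°

Key-timestep trajectory:
   step    t(s)  b1.x    b1.z    b1.vx   b1.vz   b2.x    b2.z    b2.vx   b2.vz 
     18  0.1636   +0.000  +0.029  +0.000  +0.000   -0.046  +0.087  -0.020  -0.002
     37  0.3364   +0.000  +0.029  +0.000  +0.000   -0.055  +0.085  -0.100  -0.038
     55  0.5000   +0.000  +0.029  +0.000  +0.000   -0.080  +0.048  -0.173  -0.548


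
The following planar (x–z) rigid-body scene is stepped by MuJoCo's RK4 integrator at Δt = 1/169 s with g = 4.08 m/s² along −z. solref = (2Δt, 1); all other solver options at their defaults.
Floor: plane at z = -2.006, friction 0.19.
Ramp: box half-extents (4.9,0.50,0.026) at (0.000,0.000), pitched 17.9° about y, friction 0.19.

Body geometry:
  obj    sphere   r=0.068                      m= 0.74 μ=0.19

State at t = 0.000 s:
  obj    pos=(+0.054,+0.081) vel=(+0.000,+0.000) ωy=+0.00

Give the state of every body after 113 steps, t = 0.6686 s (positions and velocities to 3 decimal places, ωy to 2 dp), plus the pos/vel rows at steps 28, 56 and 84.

State at t = 0.6686 s:
  obj    pos=(+0.245,+0.020) vel=(+0.570,-0.184) ωy=+8.80

Key-timestep trajectory:
   step    t(s)  obj.x    obj.z    obj.vx   obj.vz 
     28  0.1657   +0.066  +0.078  +0.141  -0.046
     56  0.3314   +0.101  +0.066  +0.282  -0.091
     84  0.4970   +0.159  +0.047  +0.424  -0.137


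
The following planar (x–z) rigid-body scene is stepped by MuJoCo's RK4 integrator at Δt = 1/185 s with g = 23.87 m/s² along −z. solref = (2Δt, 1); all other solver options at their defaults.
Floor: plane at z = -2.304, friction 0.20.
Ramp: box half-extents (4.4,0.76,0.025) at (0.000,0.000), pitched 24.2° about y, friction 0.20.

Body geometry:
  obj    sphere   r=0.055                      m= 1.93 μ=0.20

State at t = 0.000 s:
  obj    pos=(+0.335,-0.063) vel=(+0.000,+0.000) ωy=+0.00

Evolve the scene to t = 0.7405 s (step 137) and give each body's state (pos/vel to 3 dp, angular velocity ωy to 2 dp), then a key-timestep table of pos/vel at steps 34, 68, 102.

State at t = 0.7405 s:
  obj    pos=(+2.083,-0.849) vel=(+4.721,-2.122) ωy=+94.07

Key-timestep trajectory:
   step    t(s)  obj.x    obj.z    obj.vx   obj.vz 
     34  0.1838   +0.443  -0.111  +1.172  -0.527
     68  0.3676   +0.766  -0.257  +2.344  -1.053
    102  0.5514   +1.304  -0.498  +3.515  -1.580


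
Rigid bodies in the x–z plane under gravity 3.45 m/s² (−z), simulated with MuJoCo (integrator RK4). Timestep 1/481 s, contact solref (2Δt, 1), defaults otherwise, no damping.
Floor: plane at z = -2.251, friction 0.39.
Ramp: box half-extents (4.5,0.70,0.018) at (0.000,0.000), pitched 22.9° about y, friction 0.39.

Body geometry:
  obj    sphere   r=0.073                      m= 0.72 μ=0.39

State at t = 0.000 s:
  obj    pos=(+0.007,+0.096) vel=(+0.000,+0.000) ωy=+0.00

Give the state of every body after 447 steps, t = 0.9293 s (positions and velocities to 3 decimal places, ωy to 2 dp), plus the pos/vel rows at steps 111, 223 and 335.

State at t = 0.9293 s:
  obj    pos=(+0.388,-0.065) vel=(+0.821,-0.347) ωy=+12.21

Key-timestep trajectory:
   step    t(s)  obj.x    obj.z    obj.vx   obj.vz 
    111  0.2308   +0.030  +0.086  +0.204  -0.086
    223  0.4636   +0.102  +0.056  +0.410  -0.173
    335  0.6965   +0.221  +0.005  +0.615  -0.260


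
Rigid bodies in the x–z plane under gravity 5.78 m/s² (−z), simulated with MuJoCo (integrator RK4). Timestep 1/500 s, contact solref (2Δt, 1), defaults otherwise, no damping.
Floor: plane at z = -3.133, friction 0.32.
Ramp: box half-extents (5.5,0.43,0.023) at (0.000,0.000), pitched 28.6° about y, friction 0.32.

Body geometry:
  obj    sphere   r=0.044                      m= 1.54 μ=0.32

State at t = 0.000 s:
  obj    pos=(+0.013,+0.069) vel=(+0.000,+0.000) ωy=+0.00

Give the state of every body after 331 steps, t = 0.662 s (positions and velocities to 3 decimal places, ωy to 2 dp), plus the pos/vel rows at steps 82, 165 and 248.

State at t = 0.662 s:
  obj    pos=(+0.393,-0.138) vel=(+1.149,-0.626) ωy=+29.73

Key-timestep trajectory:
   step    t(s)  obj.x    obj.z    obj.vx   obj.vz 
     82  0.1640   +0.036  +0.056  +0.285  -0.155
    165  0.3300   +0.108  +0.018  +0.573  -0.312
    248  0.4960   +0.227  -0.047  +0.861  -0.469


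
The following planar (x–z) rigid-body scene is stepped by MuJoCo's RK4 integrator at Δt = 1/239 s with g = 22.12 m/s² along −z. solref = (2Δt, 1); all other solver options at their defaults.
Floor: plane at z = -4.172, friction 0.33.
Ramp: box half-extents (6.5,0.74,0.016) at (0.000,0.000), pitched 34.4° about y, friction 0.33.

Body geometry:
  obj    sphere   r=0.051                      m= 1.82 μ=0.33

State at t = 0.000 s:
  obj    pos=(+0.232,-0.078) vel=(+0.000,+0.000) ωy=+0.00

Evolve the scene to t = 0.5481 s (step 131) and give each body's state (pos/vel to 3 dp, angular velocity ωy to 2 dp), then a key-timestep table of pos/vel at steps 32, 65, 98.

State at t = 0.5481 s:
  obj    pos=(+1.339,-0.835) vel=(+4.037,-2.764) ωy=+95.90

Key-timestep trajectory:
   step    t(s)  obj.x    obj.z    obj.vx   obj.vz 
     32  0.1339   +0.298  -0.123  +0.987  -0.676
     65  0.2720   +0.505  -0.264  +2.003  -1.372
     98  0.4100   +0.851  -0.502  +3.020  -2.068


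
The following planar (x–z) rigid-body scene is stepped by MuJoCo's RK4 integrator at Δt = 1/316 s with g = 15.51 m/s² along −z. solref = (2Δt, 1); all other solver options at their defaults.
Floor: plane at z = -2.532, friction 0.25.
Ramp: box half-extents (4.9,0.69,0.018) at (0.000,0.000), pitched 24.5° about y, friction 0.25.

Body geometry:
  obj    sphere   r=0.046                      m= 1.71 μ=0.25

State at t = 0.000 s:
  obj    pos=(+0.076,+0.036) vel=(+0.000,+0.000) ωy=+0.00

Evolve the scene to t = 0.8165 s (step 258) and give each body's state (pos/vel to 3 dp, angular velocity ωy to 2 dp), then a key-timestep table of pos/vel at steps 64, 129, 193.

State at t = 0.8165 s:
  obj    pos=(+1.469,-0.599) vel=(+3.413,-1.556) ωy=+81.53

Key-timestep trajectory:
   step    t(s)  obj.x    obj.z    obj.vx   obj.vz 
     64  0.2025   +0.162  -0.003  +0.847  -0.386
    129  0.4082   +0.424  -0.123  +1.707  -0.778
    193  0.6108   +0.856  -0.320  +2.553  -1.164


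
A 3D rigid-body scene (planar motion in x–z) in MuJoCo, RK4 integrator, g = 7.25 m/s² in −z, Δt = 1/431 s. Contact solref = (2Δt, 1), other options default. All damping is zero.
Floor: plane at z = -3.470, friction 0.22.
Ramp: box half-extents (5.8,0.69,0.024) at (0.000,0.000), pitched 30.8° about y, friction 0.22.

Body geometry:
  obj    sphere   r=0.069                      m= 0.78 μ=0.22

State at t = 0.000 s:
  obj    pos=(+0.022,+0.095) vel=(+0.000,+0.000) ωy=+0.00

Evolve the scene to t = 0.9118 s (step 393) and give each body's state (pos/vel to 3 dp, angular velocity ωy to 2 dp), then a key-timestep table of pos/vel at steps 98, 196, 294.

State at t = 0.9118 s:
  obj    pos=(+0.969,-0.469) vel=(+2.077,-1.238) ωy=+35.04

Key-timestep trajectory:
   step    t(s)  obj.x    obj.z    obj.vx   obj.vz 
     98  0.2274   +0.081  +0.060  +0.518  -0.309
    196  0.4548   +0.258  -0.045  +1.036  -0.618
    294  0.6821   +0.552  -0.221  +1.554  -0.926
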